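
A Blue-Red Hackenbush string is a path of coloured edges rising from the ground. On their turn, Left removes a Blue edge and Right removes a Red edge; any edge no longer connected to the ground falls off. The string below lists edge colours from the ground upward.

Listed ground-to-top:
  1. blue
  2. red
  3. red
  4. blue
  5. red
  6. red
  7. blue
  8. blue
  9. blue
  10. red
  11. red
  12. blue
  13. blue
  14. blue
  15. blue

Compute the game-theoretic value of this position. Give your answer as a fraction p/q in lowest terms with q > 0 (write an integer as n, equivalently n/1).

Recurse on prefixes of the 15-edge string blue red red blue red red blue blue blue red red blue blue blue blue:
g(b) = { 0 | · } => 1
g(br) = { 0 | 1 } => 1/2
g(brr) = { 0 | 1/2,1 } => 1/4
g(brrb) = { 0,1/4 | 1/2,1 } => 3/8
g(brrbr) = { 0,1/4 | 3/8,1/2,1 } => 5/16
g(brrbrr) = { 0,1/4 | 5/16,3/8,1/2,1 } => 9/32
g(brrbrrb) = { 0,1/4,9/32 | 5/16,3/8,1/2,1 } => 19/64
g(brrbrrbb) = { 0,1/4,9/32,19/64 | 5/16,3/8,1/2,1 } => 39/128
g(brrbrrbbb) = { 0,1/4,9/32,19/64,39/128 | 5/16,3/8,1/2,1 } => 79/256
g(brrbrrbbbr) = { 0,1/4,9/32,19/64,39/128 | 79/256,5/16,3/8,1/2,1 } => 157/512
g(brrbrrbbbrr) = { 0,1/4,9/32,19/64,39/128 | 157/512,79/256,5/16,3/8,1/2,1 } => 313/1024
g(brrbrrbbbrrb) = { 0,1/4,9/32,19/64,39/128,313/1024 | 157/512,79/256,5/16,3/8,1/2,1 } => 627/2048
g(brrbrrbbbrrbb) = { 0,1/4,9/32,19/64,39/128,313/1024,627/2048 | 157/512,79/256,5/16,3/8,1/2,1 } => 1255/4096
g(brrbrrbbbrrbbb) = { 0,1/4,9/32,19/64,39/128,313/1024,627/2048,1255/4096 | 157/512,79/256,5/16,3/8,1/2,1 } => 2511/8192
g(brrbrrbbbrrbbbb) = { 0,1/4,9/32,19/64,39/128,313/1024,627/2048,1255/4096,2511/8192 | 157/512,79/256,5/16,3/8,1/2,1 } => 5023/16384

5023/16384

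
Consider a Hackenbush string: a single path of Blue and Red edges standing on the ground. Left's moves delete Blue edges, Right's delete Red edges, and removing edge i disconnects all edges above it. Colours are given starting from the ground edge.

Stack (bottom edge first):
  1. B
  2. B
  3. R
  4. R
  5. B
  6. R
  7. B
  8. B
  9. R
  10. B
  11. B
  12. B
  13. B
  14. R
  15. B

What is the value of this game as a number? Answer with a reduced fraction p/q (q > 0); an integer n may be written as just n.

11131/8192

Build val(s[:k]) for k = 1..15, string s = B B R R B R B B R B B B B R B.
step 1: add B to get B; options L={ 0 } R={ none } — 1
step 2: add B to get BB; options L={ 0; 1 } R={ none } — 2
step 3: add R to get BBR; options L={ 0; 1 } R={ 2 } — 3/2
step 4: add R to get BBRR; options L={ 0; 1 } R={ 3/2; 2 } — 5/4
step 5: add B to get BBRRB; options L={ 0; 1; 5/4 } R={ 3/2; 2 } — 11/8
step 6: add R to get BBRRBR; options L={ 0; 1; 5/4 } R={ 11/8; 3/2; 2 } — 21/16
step 7: add B to get BBRRBRB; options L={ 0; 1; 5/4; 21/16 } R={ 11/8; 3/2; 2 } — 43/32
step 8: add B to get BBRRBRBB; options L={ 0; 1; 5/4; 21/16; 43/32 } R={ 11/8; 3/2; 2 } — 87/64
step 9: add R to get BBRRBRBBR; options L={ 0; 1; 5/4; 21/16; 43/32 } R={ 87/64; 11/8; 3/2; 2 } — 173/128
step 10: add B to get BBRRBRBBRB; options L={ 0; 1; 5/4; 21/16; 43/32; 173/128 } R={ 87/64; 11/8; 3/2; 2 } — 347/256
step 11: add B to get BBRRBRBBRBB; options L={ 0; 1; 5/4; 21/16; 43/32; 173/128; 347/256 } R={ 87/64; 11/8; 3/2; 2 } — 695/512
step 12: add B to get BBRRBRBBRBBB; options L={ 0; 1; 5/4; 21/16; 43/32; 173/128; 347/256; 695/512 } R={ 87/64; 11/8; 3/2; 2 } — 1391/1024
step 13: add B to get BBRRBRBBRBBBB; options L={ 0; 1; 5/4; 21/16; 43/32; 173/128; 347/256; 695/512; 1391/1024 } R={ 87/64; 11/8; 3/2; 2 } — 2783/2048
step 14: add R to get BBRRBRBBRBBBBR; options L={ 0; 1; 5/4; 21/16; 43/32; 173/128; 347/256; 695/512; 1391/1024 } R={ 2783/2048; 87/64; 11/8; 3/2; 2 } — 5565/4096
step 15: add B to get BBRRBRBBRBBBBRB; options L={ 0; 1; 5/4; 21/16; 43/32; 173/128; 347/256; 695/512; 1391/1024; 5565/4096 } R={ 2783/2048; 87/64; 11/8; 3/2; 2 } — 11131/8192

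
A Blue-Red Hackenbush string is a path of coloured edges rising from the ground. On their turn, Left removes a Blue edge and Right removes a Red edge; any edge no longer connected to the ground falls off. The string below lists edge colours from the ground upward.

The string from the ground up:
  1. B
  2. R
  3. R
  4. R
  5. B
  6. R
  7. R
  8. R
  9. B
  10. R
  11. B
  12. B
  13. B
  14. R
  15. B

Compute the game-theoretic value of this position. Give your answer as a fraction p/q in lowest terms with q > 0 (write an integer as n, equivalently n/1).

2235/16384

Recurse on prefixes of the 15-edge string B R R R B R R R B R B B B R B:
B: Left { 0 }, Right { none } = simplest 1
BR: Left { 0 }, Right { 1 } = simplest 1/2
BRR: Left { 0 }, Right { 1/2,1 } = simplest 1/4
BRRR: Left { 0 }, Right { 1/4,1/2,1 } = simplest 1/8
BRRRB: Left { 0,1/8 }, Right { 1/4,1/2,1 } = simplest 3/16
BRRRBR: Left { 0,1/8 }, Right { 3/16,1/4,1/2,1 } = simplest 5/32
BRRRBRR: Left { 0,1/8 }, Right { 5/32,3/16,1/4,1/2,1 } = simplest 9/64
BRRRBRRR: Left { 0,1/8 }, Right { 9/64,5/32,3/16,1/4,1/2,1 } = simplest 17/128
BRRRBRRRB: Left { 0,1/8,17/128 }, Right { 9/64,5/32,3/16,1/4,1/2,1 } = simplest 35/256
BRRRBRRRBR: Left { 0,1/8,17/128 }, Right { 35/256,9/64,5/32,3/16,1/4,1/2,1 } = simplest 69/512
BRRRBRRRBRB: Left { 0,1/8,17/128,69/512 }, Right { 35/256,9/64,5/32,3/16,1/4,1/2,1 } = simplest 139/1024
BRRRBRRRBRBB: Left { 0,1/8,17/128,69/512,139/1024 }, Right { 35/256,9/64,5/32,3/16,1/4,1/2,1 } = simplest 279/2048
BRRRBRRRBRBBB: Left { 0,1/8,17/128,69/512,139/1024,279/2048 }, Right { 35/256,9/64,5/32,3/16,1/4,1/2,1 } = simplest 559/4096
BRRRBRRRBRBBBR: Left { 0,1/8,17/128,69/512,139/1024,279/2048 }, Right { 559/4096,35/256,9/64,5/32,3/16,1/4,1/2,1 } = simplest 1117/8192
BRRRBRRRBRBBBRB: Left { 0,1/8,17/128,69/512,139/1024,279/2048,1117/8192 }, Right { 559/4096,35/256,9/64,5/32,3/16,1/4,1/2,1 } = simplest 2235/16384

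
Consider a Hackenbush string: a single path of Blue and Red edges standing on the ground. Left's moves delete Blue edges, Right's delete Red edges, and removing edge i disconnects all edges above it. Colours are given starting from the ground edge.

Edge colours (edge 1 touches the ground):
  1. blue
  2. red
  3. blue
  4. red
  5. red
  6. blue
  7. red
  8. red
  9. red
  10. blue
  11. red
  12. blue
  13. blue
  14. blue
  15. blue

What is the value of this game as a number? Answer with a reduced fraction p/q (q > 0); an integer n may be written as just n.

G(b) = { 0 | ∅ } => 1
G(br) = { 0 | 1 } => 1/2
G(brb) = { 0; 1/2 | 1 } => 3/4
G(brbr) = { 0; 1/2 | 3/4; 1 } => 5/8
G(brbrr) = { 0; 1/2 | 5/8; 3/4; 1 } => 9/16
G(brbrrb) = { 0; 1/2; 9/16 | 5/8; 3/4; 1 } => 19/32
G(brbrrbr) = { 0; 1/2; 9/16 | 19/32; 5/8; 3/4; 1 } => 37/64
G(brbrrbrr) = { 0; 1/2; 9/16 | 37/64; 19/32; 5/8; 3/4; 1 } => 73/128
G(brbrrbrrr) = { 0; 1/2; 9/16 | 73/128; 37/64; 19/32; 5/8; 3/4; 1 } => 145/256
G(brbrrbrrrb) = { 0; 1/2; 9/16; 145/256 | 73/128; 37/64; 19/32; 5/8; 3/4; 1 } => 291/512
G(brbrrbrrrbr) = { 0; 1/2; 9/16; 145/256 | 291/512; 73/128; 37/64; 19/32; 5/8; 3/4; 1 } => 581/1024
G(brbrrbrrrbrb) = { 0; 1/2; 9/16; 145/256; 581/1024 | 291/512; 73/128; 37/64; 19/32; 5/8; 3/4; 1 } => 1163/2048
G(brbrrbrrrbrbb) = { 0; 1/2; 9/16; 145/256; 581/1024; 1163/2048 | 291/512; 73/128; 37/64; 19/32; 5/8; 3/4; 1 } => 2327/4096
G(brbrrbrrrbrbbb) = { 0; 1/2; 9/16; 145/256; 581/1024; 1163/2048; 2327/4096 | 291/512; 73/128; 37/64; 19/32; 5/8; 3/4; 1 } => 4655/8192
G(brbrrbrrrbrbbbb) = { 0; 1/2; 9/16; 145/256; 581/1024; 1163/2048; 2327/4096; 4655/8192 | 291/512; 73/128; 37/64; 19/32; 5/8; 3/4; 1 } => 9311/16384

9311/16384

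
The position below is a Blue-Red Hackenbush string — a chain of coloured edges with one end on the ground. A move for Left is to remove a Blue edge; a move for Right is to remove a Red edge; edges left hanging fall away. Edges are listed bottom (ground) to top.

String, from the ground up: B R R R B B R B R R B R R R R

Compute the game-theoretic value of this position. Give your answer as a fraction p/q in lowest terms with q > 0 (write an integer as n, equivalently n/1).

3361/16384

Prefix values for B R R R B B R B R R B R R R R via {L|R} + simplicity:
val(B) = { 0 |  } => 1
val(BR) = { 0 | 1 } => 1/2
val(BRR) = { 0 | 1/2,1 } => 1/4
val(BRRR) = { 0 | 1/4,1/2,1 } => 1/8
val(BRRRB) = { 0,1/8 | 1/4,1/2,1 } => 3/16
val(BRRRBB) = { 0,1/8,3/16 | 1/4,1/2,1 } => 7/32
val(BRRRBBR) = { 0,1/8,3/16 | 7/32,1/4,1/2,1 } => 13/64
val(BRRRBBRB) = { 0,1/8,3/16,13/64 | 7/32,1/4,1/2,1 } => 27/128
val(BRRRBBRBR) = { 0,1/8,3/16,13/64 | 27/128,7/32,1/4,1/2,1 } => 53/256
val(BRRRBBRBRR) = { 0,1/8,3/16,13/64 | 53/256,27/128,7/32,1/4,1/2,1 } => 105/512
val(BRRRBBRBRRB) = { 0,1/8,3/16,13/64,105/512 | 53/256,27/128,7/32,1/4,1/2,1 } => 211/1024
val(BRRRBBRBRRBR) = { 0,1/8,3/16,13/64,105/512 | 211/1024,53/256,27/128,7/32,1/4,1/2,1 } => 421/2048
val(BRRRBBRBRRBRR) = { 0,1/8,3/16,13/64,105/512 | 421/2048,211/1024,53/256,27/128,7/32,1/4,1/2,1 } => 841/4096
val(BRRRBBRBRRBRRR) = { 0,1/8,3/16,13/64,105/512 | 841/4096,421/2048,211/1024,53/256,27/128,7/32,1/4,1/2,1 } => 1681/8192
val(BRRRBBRBRRBRRRR) = { 0,1/8,3/16,13/64,105/512 | 1681/8192,841/4096,421/2048,211/1024,53/256,27/128,7/32,1/4,1/2,1 } => 3361/16384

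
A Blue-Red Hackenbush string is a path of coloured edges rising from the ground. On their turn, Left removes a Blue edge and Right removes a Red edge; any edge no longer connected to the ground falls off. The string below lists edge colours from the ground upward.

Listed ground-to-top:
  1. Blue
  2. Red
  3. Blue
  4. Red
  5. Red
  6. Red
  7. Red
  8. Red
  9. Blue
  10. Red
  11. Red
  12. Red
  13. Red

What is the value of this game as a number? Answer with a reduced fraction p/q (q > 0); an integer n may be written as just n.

2081/4096

Build g(s[:k]) for k = 1..13, string s = Blue Red Blue Red Red Red Red Red Blue Red Red Red Red.
step 1: add Blue to get B; options L={ 0 } R={  } ⇒ 1
step 2: add Red to get BR; options L={ 0 } R={ 1 } ⇒ 1/2
step 3: add Blue to get BRB; options L={ 0, 1/2 } R={ 1 } ⇒ 3/4
step 4: add Red to get BRBR; options L={ 0, 1/2 } R={ 3/4, 1 } ⇒ 5/8
step 5: add Red to get BRBRR; options L={ 0, 1/2 } R={ 5/8, 3/4, 1 } ⇒ 9/16
step 6: add Red to get BRBRRR; options L={ 0, 1/2 } R={ 9/16, 5/8, 3/4, 1 } ⇒ 17/32
step 7: add Red to get BRBRRRR; options L={ 0, 1/2 } R={ 17/32, 9/16, 5/8, 3/4, 1 } ⇒ 33/64
step 8: add Red to get BRBRRRRR; options L={ 0, 1/2 } R={ 33/64, 17/32, 9/16, 5/8, 3/4, 1 } ⇒ 65/128
step 9: add Blue to get BRBRRRRRB; options L={ 0, 1/2, 65/128 } R={ 33/64, 17/32, 9/16, 5/8, 3/4, 1 } ⇒ 131/256
step 10: add Red to get BRBRRRRRBR; options L={ 0, 1/2, 65/128 } R={ 131/256, 33/64, 17/32, 9/16, 5/8, 3/4, 1 } ⇒ 261/512
step 11: add Red to get BRBRRRRRBRR; options L={ 0, 1/2, 65/128 } R={ 261/512, 131/256, 33/64, 17/32, 9/16, 5/8, 3/4, 1 } ⇒ 521/1024
step 12: add Red to get BRBRRRRRBRRR; options L={ 0, 1/2, 65/128 } R={ 521/1024, 261/512, 131/256, 33/64, 17/32, 9/16, 5/8, 3/4, 1 } ⇒ 1041/2048
step 13: add Red to get BRBRRRRRBRRRR; options L={ 0, 1/2, 65/128 } R={ 1041/2048, 521/1024, 261/512, 131/256, 33/64, 17/32, 9/16, 5/8, 3/4, 1 } ⇒ 2081/4096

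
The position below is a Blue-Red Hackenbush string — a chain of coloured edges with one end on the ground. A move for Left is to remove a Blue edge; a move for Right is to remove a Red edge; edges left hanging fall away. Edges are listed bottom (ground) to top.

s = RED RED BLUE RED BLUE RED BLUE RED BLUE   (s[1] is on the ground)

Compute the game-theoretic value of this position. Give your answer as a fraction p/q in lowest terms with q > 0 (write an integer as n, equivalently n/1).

-213/128

G(R) = { (no moves) | 0 } = -1
G(RR) = { (no moves) | -1; 0 } = -2
G(RRB) = { -2 | -1; 0 } = -3/2
G(RRBR) = { -2 | -3/2; -1; 0 } = -7/4
G(RRBRB) = { -2; -7/4 | -3/2; -1; 0 } = -13/8
G(RRBRBR) = { -2; -7/4 | -13/8; -3/2; -1; 0 } = -27/16
G(RRBRBRB) = { -2; -7/4; -27/16 | -13/8; -3/2; -1; 0 } = -53/32
G(RRBRBRBR) = { -2; -7/4; -27/16 | -53/32; -13/8; -3/2; -1; 0 } = -107/64
G(RRBRBRBRB) = { -2; -7/4; -27/16; -107/64 | -53/32; -13/8; -3/2; -1; 0 } = -213/128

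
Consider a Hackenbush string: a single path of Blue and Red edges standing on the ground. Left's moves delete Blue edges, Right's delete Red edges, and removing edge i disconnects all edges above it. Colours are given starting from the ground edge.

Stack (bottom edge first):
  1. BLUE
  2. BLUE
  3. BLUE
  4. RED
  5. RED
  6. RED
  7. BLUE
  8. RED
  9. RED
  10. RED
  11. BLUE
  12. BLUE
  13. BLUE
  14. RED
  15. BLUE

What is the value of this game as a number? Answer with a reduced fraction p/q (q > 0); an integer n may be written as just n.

8763/4096

step 1: add BLUE to get B; options L={ 0 } R={ · } so 1
step 2: add BLUE to get BB; options L={ 0, 1 } R={ · } so 2
step 3: add BLUE to get BBB; options L={ 0, 1, 2 } R={ · } so 3
step 4: add RED to get BBBR; options L={ 0, 1, 2 } R={ 3 } so 5/2
step 5: add RED to get BBBRR; options L={ 0, 1, 2 } R={ 5/2, 3 } so 9/4
step 6: add RED to get BBBRRR; options L={ 0, 1, 2 } R={ 9/4, 5/2, 3 } so 17/8
step 7: add BLUE to get BBBRRRB; options L={ 0, 1, 2, 17/8 } R={ 9/4, 5/2, 3 } so 35/16
step 8: add RED to get BBBRRRBR; options L={ 0, 1, 2, 17/8 } R={ 35/16, 9/4, 5/2, 3 } so 69/32
step 9: add RED to get BBBRRRBRR; options L={ 0, 1, 2, 17/8 } R={ 69/32, 35/16, 9/4, 5/2, 3 } so 137/64
step 10: add RED to get BBBRRRBRRR; options L={ 0, 1, 2, 17/8 } R={ 137/64, 69/32, 35/16, 9/4, 5/2, 3 } so 273/128
step 11: add BLUE to get BBBRRRBRRRB; options L={ 0, 1, 2, 17/8, 273/128 } R={ 137/64, 69/32, 35/16, 9/4, 5/2, 3 } so 547/256
step 12: add BLUE to get BBBRRRBRRRBB; options L={ 0, 1, 2, 17/8, 273/128, 547/256 } R={ 137/64, 69/32, 35/16, 9/4, 5/2, 3 } so 1095/512
step 13: add BLUE to get BBBRRRBRRRBBB; options L={ 0, 1, 2, 17/8, 273/128, 547/256, 1095/512 } R={ 137/64, 69/32, 35/16, 9/4, 5/2, 3 } so 2191/1024
step 14: add RED to get BBBRRRBRRRBBBR; options L={ 0, 1, 2, 17/8, 273/128, 547/256, 1095/512 } R={ 2191/1024, 137/64, 69/32, 35/16, 9/4, 5/2, 3 } so 4381/2048
step 15: add BLUE to get BBBRRRBRRRBBBRB; options L={ 0, 1, 2, 17/8, 273/128, 547/256, 1095/512, 4381/2048 } R={ 2191/1024, 137/64, 69/32, 35/16, 9/4, 5/2, 3 } so 8763/4096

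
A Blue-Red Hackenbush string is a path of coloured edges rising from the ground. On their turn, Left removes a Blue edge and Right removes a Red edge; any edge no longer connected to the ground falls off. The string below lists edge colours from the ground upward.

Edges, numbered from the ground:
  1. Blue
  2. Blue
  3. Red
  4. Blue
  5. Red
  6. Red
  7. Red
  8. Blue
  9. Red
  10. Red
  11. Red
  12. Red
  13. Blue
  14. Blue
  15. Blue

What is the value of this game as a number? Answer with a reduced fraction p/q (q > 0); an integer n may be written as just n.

12559/8192

val_1 [B]  L=[0]  R=[(no moves)]  — 1
val_2 [BB]  L=[0, 1]  R=[(no moves)]  — 2
val_3 [BBR]  L=[0, 1]  R=[2]  — 3/2
val_4 [BBRB]  L=[0, 1, 3/2]  R=[2]  — 7/4
val_5 [BBRBR]  L=[0, 1, 3/2]  R=[7/4, 2]  — 13/8
val_6 [BBRBRR]  L=[0, 1, 3/2]  R=[13/8, 7/4, 2]  — 25/16
val_7 [BBRBRRR]  L=[0, 1, 3/2]  R=[25/16, 13/8, 7/4, 2]  — 49/32
val_8 [BBRBRRRB]  L=[0, 1, 3/2, 49/32]  R=[25/16, 13/8, 7/4, 2]  — 99/64
val_9 [BBRBRRRBR]  L=[0, 1, 3/2, 49/32]  R=[99/64, 25/16, 13/8, 7/4, 2]  — 197/128
val_10 [BBRBRRRBRR]  L=[0, 1, 3/2, 49/32]  R=[197/128, 99/64, 25/16, 13/8, 7/4, 2]  — 393/256
val_11 [BBRBRRRBRRR]  L=[0, 1, 3/2, 49/32]  R=[393/256, 197/128, 99/64, 25/16, 13/8, 7/4, 2]  — 785/512
val_12 [BBRBRRRBRRRR]  L=[0, 1, 3/2, 49/32]  R=[785/512, 393/256, 197/128, 99/64, 25/16, 13/8, 7/4, 2]  — 1569/1024
val_13 [BBRBRRRBRRRRB]  L=[0, 1, 3/2, 49/32, 1569/1024]  R=[785/512, 393/256, 197/128, 99/64, 25/16, 13/8, 7/4, 2]  — 3139/2048
val_14 [BBRBRRRBRRRRBB]  L=[0, 1, 3/2, 49/32, 1569/1024, 3139/2048]  R=[785/512, 393/256, 197/128, 99/64, 25/16, 13/8, 7/4, 2]  — 6279/4096
val_15 [BBRBRRRBRRRRBBB]  L=[0, 1, 3/2, 49/32, 1569/1024, 3139/2048, 6279/4096]  R=[785/512, 393/256, 197/128, 99/64, 25/16, 13/8, 7/4, 2]  — 12559/8192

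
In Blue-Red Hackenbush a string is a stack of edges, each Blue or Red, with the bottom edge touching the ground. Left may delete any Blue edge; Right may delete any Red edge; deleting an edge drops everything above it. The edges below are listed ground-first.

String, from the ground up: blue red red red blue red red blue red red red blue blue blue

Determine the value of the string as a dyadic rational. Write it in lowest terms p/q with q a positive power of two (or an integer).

step 1: add blue to get b; options L={ 0 } R={ · } = 1
step 2: add red to get br; options L={ 0 } R={ 1 } = 1/2
step 3: add red to get brr; options L={ 0 } R={ 1/2; 1 } = 1/4
step 4: add red to get brrr; options L={ 0 } R={ 1/4; 1/2; 1 } = 1/8
step 5: add blue to get brrrb; options L={ 0; 1/8 } R={ 1/4; 1/2; 1 } = 3/16
step 6: add red to get brrrbr; options L={ 0; 1/8 } R={ 3/16; 1/4; 1/2; 1 } = 5/32
step 7: add red to get brrrbrr; options L={ 0; 1/8 } R={ 5/32; 3/16; 1/4; 1/2; 1 } = 9/64
step 8: add blue to get brrrbrrb; options L={ 0; 1/8; 9/64 } R={ 5/32; 3/16; 1/4; 1/2; 1 } = 19/128
step 9: add red to get brrrbrrbr; options L={ 0; 1/8; 9/64 } R={ 19/128; 5/32; 3/16; 1/4; 1/2; 1 } = 37/256
step 10: add red to get brrrbrrbrr; options L={ 0; 1/8; 9/64 } R={ 37/256; 19/128; 5/32; 3/16; 1/4; 1/2; 1 } = 73/512
step 11: add red to get brrrbrrbrrr; options L={ 0; 1/8; 9/64 } R={ 73/512; 37/256; 19/128; 5/32; 3/16; 1/4; 1/2; 1 } = 145/1024
step 12: add blue to get brrrbrrbrrrb; options L={ 0; 1/8; 9/64; 145/1024 } R={ 73/512; 37/256; 19/128; 5/32; 3/16; 1/4; 1/2; 1 } = 291/2048
step 13: add blue to get brrrbrrbrrrbb; options L={ 0; 1/8; 9/64; 145/1024; 291/2048 } R={ 73/512; 37/256; 19/128; 5/32; 3/16; 1/4; 1/2; 1 } = 583/4096
step 14: add blue to get brrrbrrbrrrbbb; options L={ 0; 1/8; 9/64; 145/1024; 291/2048; 583/4096 } R={ 73/512; 37/256; 19/128; 5/32; 3/16; 1/4; 1/2; 1 } = 1167/8192

1167/8192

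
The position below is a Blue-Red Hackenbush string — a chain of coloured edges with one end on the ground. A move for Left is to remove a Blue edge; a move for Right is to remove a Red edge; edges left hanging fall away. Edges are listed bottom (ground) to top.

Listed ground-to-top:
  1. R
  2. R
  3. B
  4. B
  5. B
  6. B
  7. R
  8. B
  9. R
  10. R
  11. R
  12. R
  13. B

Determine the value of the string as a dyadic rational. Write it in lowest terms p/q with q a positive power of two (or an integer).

G_1 [R]  L=[]  R=[0]  -> -1
G_2 [RR]  L=[]  R=[-1 0]  -> -2
G_3 [RRB]  L=[-2]  R=[-1 0]  -> -3/2
G_4 [RRBB]  L=[-2 -3/2]  R=[-1 0]  -> -5/4
G_5 [RRBBB]  L=[-2 -3/2 -5/4]  R=[-1 0]  -> -9/8
G_6 [RRBBBB]  L=[-2 -3/2 -5/4 -9/8]  R=[-1 0]  -> -17/16
G_7 [RRBBBBR]  L=[-2 -3/2 -5/4 -9/8]  R=[-17/16 -1 0]  -> -35/32
G_8 [RRBBBBRB]  L=[-2 -3/2 -5/4 -9/8 -35/32]  R=[-17/16 -1 0]  -> -69/64
G_9 [RRBBBBRBR]  L=[-2 -3/2 -5/4 -9/8 -35/32]  R=[-69/64 -17/16 -1 0]  -> -139/128
G_10 [RRBBBBRBRR]  L=[-2 -3/2 -5/4 -9/8 -35/32]  R=[-139/128 -69/64 -17/16 -1 0]  -> -279/256
G_11 [RRBBBBRBRRR]  L=[-2 -3/2 -5/4 -9/8 -35/32]  R=[-279/256 -139/128 -69/64 -17/16 -1 0]  -> -559/512
G_12 [RRBBBBRBRRRR]  L=[-2 -3/2 -5/4 -9/8 -35/32]  R=[-559/512 -279/256 -139/128 -69/64 -17/16 -1 0]  -> -1119/1024
G_13 [RRBBBBRBRRRRB]  L=[-2 -3/2 -5/4 -9/8 -35/32 -1119/1024]  R=[-559/512 -279/256 -139/128 -69/64 -17/16 -1 0]  -> -2237/2048

-2237/2048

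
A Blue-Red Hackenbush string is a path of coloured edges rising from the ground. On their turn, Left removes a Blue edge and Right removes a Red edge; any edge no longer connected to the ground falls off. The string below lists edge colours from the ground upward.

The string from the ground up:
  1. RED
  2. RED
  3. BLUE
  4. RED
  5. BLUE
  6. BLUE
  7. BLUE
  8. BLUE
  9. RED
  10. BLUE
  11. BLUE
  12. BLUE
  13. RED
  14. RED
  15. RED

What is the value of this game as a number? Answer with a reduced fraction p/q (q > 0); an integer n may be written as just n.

Build val(s[:k]) for k = 1..15, string s = RED RED BLUE RED BLUE BLUE BLUE BLUE RED BLUE BLUE BLUE RED RED RED.
val(R) = { ∅ | 0 } ⇒ -1
val(RR) = { ∅ | -1,0 } ⇒ -2
val(RRB) = { -2 | -1,0 } ⇒ -3/2
val(RRBR) = { -2 | -3/2,-1,0 } ⇒ -7/4
val(RRBRB) = { -2,-7/4 | -3/2,-1,0 } ⇒ -13/8
val(RRBRBB) = { -2,-7/4,-13/8 | -3/2,-1,0 } ⇒ -25/16
val(RRBRBBB) = { -2,-7/4,-13/8,-25/16 | -3/2,-1,0 } ⇒ -49/32
val(RRBRBBBB) = { -2,-7/4,-13/8,-25/16,-49/32 | -3/2,-1,0 } ⇒ -97/64
val(RRBRBBBBR) = { -2,-7/4,-13/8,-25/16,-49/32 | -97/64,-3/2,-1,0 } ⇒ -195/128
val(RRBRBBBBRB) = { -2,-7/4,-13/8,-25/16,-49/32,-195/128 | -97/64,-3/2,-1,0 } ⇒ -389/256
val(RRBRBBBBRBB) = { -2,-7/4,-13/8,-25/16,-49/32,-195/128,-389/256 | -97/64,-3/2,-1,0 } ⇒ -777/512
val(RRBRBBBBRBBB) = { -2,-7/4,-13/8,-25/16,-49/32,-195/128,-389/256,-777/512 | -97/64,-3/2,-1,0 } ⇒ -1553/1024
val(RRBRBBBBRBBBR) = { -2,-7/4,-13/8,-25/16,-49/32,-195/128,-389/256,-777/512 | -1553/1024,-97/64,-3/2,-1,0 } ⇒ -3107/2048
val(RRBRBBBBRBBBRR) = { -2,-7/4,-13/8,-25/16,-49/32,-195/128,-389/256,-777/512 | -3107/2048,-1553/1024,-97/64,-3/2,-1,0 } ⇒ -6215/4096
val(RRBRBBBBRBBBRRR) = { -2,-7/4,-13/8,-25/16,-49/32,-195/128,-389/256,-777/512 | -6215/4096,-3107/2048,-1553/1024,-97/64,-3/2,-1,0 } ⇒ -12431/8192

-12431/8192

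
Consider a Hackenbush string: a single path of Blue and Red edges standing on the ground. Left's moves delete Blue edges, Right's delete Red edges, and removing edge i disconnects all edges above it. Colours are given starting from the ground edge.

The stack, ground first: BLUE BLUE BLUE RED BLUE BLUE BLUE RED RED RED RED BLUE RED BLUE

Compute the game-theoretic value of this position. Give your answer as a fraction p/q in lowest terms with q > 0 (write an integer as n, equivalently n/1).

5899/2048

G_1 [B]  L=[0]  R=[—]  ⇒ 1
G_2 [BB]  L=[0 1]  R=[—]  ⇒ 2
G_3 [BBB]  L=[0 1 2]  R=[—]  ⇒ 3
G_4 [BBBR]  L=[0 1 2]  R=[3]  ⇒ 5/2
G_5 [BBBRB]  L=[0 1 2 5/2]  R=[3]  ⇒ 11/4
G_6 [BBBRBB]  L=[0 1 2 5/2 11/4]  R=[3]  ⇒ 23/8
G_7 [BBBRBBB]  L=[0 1 2 5/2 11/4 23/8]  R=[3]  ⇒ 47/16
G_8 [BBBRBBBR]  L=[0 1 2 5/2 11/4 23/8]  R=[47/16 3]  ⇒ 93/32
G_9 [BBBRBBBRR]  L=[0 1 2 5/2 11/4 23/8]  R=[93/32 47/16 3]  ⇒ 185/64
G_10 [BBBRBBBRRR]  L=[0 1 2 5/2 11/4 23/8]  R=[185/64 93/32 47/16 3]  ⇒ 369/128
G_11 [BBBRBBBRRRR]  L=[0 1 2 5/2 11/4 23/8]  R=[369/128 185/64 93/32 47/16 3]  ⇒ 737/256
G_12 [BBBRBBBRRRRB]  L=[0 1 2 5/2 11/4 23/8 737/256]  R=[369/128 185/64 93/32 47/16 3]  ⇒ 1475/512
G_13 [BBBRBBBRRRRBR]  L=[0 1 2 5/2 11/4 23/8 737/256]  R=[1475/512 369/128 185/64 93/32 47/16 3]  ⇒ 2949/1024
G_14 [BBBRBBBRRRRBRB]  L=[0 1 2 5/2 11/4 23/8 737/256 2949/1024]  R=[1475/512 369/128 185/64 93/32 47/16 3]  ⇒ 5899/2048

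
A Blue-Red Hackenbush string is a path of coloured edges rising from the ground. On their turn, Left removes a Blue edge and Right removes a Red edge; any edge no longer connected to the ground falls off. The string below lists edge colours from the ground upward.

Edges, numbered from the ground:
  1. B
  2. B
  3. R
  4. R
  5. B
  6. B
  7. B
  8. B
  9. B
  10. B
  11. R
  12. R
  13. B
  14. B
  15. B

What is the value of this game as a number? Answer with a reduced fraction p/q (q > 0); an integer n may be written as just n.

Build val(s[:k]) for k = 1..15, string s = B B R R B B B B B B R R B B B.
val(B) = { 0 |  } → 1
val(BB) = { 0,1 |  } → 2
val(BBR) = { 0,1 | 2 } → 3/2
val(BBRR) = { 0,1 | 3/2,2 } → 5/4
val(BBRRB) = { 0,1,5/4 | 3/2,2 } → 11/8
val(BBRRBB) = { 0,1,5/4,11/8 | 3/2,2 } → 23/16
val(BBRRBBB) = { 0,1,5/4,11/8,23/16 | 3/2,2 } → 47/32
val(BBRRBBBB) = { 0,1,5/4,11/8,23/16,47/32 | 3/2,2 } → 95/64
val(BBRRBBBBB) = { 0,1,5/4,11/8,23/16,47/32,95/64 | 3/2,2 } → 191/128
val(BBRRBBBBBB) = { 0,1,5/4,11/8,23/16,47/32,95/64,191/128 | 3/2,2 } → 383/256
val(BBRRBBBBBBR) = { 0,1,5/4,11/8,23/16,47/32,95/64,191/128 | 383/256,3/2,2 } → 765/512
val(BBRRBBBBBBRR) = { 0,1,5/4,11/8,23/16,47/32,95/64,191/128 | 765/512,383/256,3/2,2 } → 1529/1024
val(BBRRBBBBBBRRB) = { 0,1,5/4,11/8,23/16,47/32,95/64,191/128,1529/1024 | 765/512,383/256,3/2,2 } → 3059/2048
val(BBRRBBBBBBRRBB) = { 0,1,5/4,11/8,23/16,47/32,95/64,191/128,1529/1024,3059/2048 | 765/512,383/256,3/2,2 } → 6119/4096
val(BBRRBBBBBBRRBBB) = { 0,1,5/4,11/8,23/16,47/32,95/64,191/128,1529/1024,3059/2048,6119/4096 | 765/512,383/256,3/2,2 } → 12239/8192

12239/8192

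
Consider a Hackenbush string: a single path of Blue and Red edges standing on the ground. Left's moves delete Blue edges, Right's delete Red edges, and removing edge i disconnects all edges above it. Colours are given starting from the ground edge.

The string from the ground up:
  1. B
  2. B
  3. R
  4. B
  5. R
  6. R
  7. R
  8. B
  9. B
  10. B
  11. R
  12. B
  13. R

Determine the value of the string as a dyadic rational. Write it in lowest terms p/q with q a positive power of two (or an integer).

Build value(s[:k]) for k = 1..13, string s = B B R B R R R B B B R B R.
step 1: add B to get B; options L={ 0 } R={ (no moves) } ⇒ 1
step 2: add B to get BB; options L={ 0 1 } R={ (no moves) } ⇒ 2
step 3: add R to get BBR; options L={ 0 1 } R={ 2 } ⇒ 3/2
step 4: add B to get BBRB; options L={ 0 1 3/2 } R={ 2 } ⇒ 7/4
step 5: add R to get BBRBR; options L={ 0 1 3/2 } R={ 7/4 2 } ⇒ 13/8
step 6: add R to get BBRBRR; options L={ 0 1 3/2 } R={ 13/8 7/4 2 } ⇒ 25/16
step 7: add R to get BBRBRRR; options L={ 0 1 3/2 } R={ 25/16 13/8 7/4 2 } ⇒ 49/32
step 8: add B to get BBRBRRRB; options L={ 0 1 3/2 49/32 } R={ 25/16 13/8 7/4 2 } ⇒ 99/64
step 9: add B to get BBRBRRRBB; options L={ 0 1 3/2 49/32 99/64 } R={ 25/16 13/8 7/4 2 } ⇒ 199/128
step 10: add B to get BBRBRRRBBB; options L={ 0 1 3/2 49/32 99/64 199/128 } R={ 25/16 13/8 7/4 2 } ⇒ 399/256
step 11: add R to get BBRBRRRBBBR; options L={ 0 1 3/2 49/32 99/64 199/128 } R={ 399/256 25/16 13/8 7/4 2 } ⇒ 797/512
step 12: add B to get BBRBRRRBBBRB; options L={ 0 1 3/2 49/32 99/64 199/128 797/512 } R={ 399/256 25/16 13/8 7/4 2 } ⇒ 1595/1024
step 13: add R to get BBRBRRRBBBRBR; options L={ 0 1 3/2 49/32 99/64 199/128 797/512 } R={ 1595/1024 399/256 25/16 13/8 7/4 2 } ⇒ 3189/2048

3189/2048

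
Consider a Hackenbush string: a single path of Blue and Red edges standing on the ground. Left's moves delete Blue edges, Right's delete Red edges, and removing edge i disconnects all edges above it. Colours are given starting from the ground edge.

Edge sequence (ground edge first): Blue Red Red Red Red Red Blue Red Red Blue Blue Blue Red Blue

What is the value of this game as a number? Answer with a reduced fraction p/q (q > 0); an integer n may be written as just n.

Build val(s[:k]) for k = 1..14, string s = Blue Red Red Red Red Red Blue Red Red Blue Blue Blue Red Blue.
edge 1 of 14 (Blue): { 0 | — } => 1
edge 2 of 14 (Red): { 0 | 1 } => 1/2
edge 3 of 14 (Red): { 0 | 1/2, 1 } => 1/4
edge 4 of 14 (Red): { 0 | 1/4, 1/2, 1 } => 1/8
edge 5 of 14 (Red): { 0 | 1/8, 1/4, 1/2, 1 } => 1/16
edge 6 of 14 (Red): { 0 | 1/16, 1/8, 1/4, 1/2, 1 } => 1/32
edge 7 of 14 (Blue): { 0, 1/32 | 1/16, 1/8, 1/4, 1/2, 1 } => 3/64
edge 8 of 14 (Red): { 0, 1/32 | 3/64, 1/16, 1/8, 1/4, 1/2, 1 } => 5/128
edge 9 of 14 (Red): { 0, 1/32 | 5/128, 3/64, 1/16, 1/8, 1/4, 1/2, 1 } => 9/256
edge 10 of 14 (Blue): { 0, 1/32, 9/256 | 5/128, 3/64, 1/16, 1/8, 1/4, 1/2, 1 } => 19/512
edge 11 of 14 (Blue): { 0, 1/32, 9/256, 19/512 | 5/128, 3/64, 1/16, 1/8, 1/4, 1/2, 1 } => 39/1024
edge 12 of 14 (Blue): { 0, 1/32, 9/256, 19/512, 39/1024 | 5/128, 3/64, 1/16, 1/8, 1/4, 1/2, 1 } => 79/2048
edge 13 of 14 (Red): { 0, 1/32, 9/256, 19/512, 39/1024 | 79/2048, 5/128, 3/64, 1/16, 1/8, 1/4, 1/2, 1 } => 157/4096
edge 14 of 14 (Blue): { 0, 1/32, 9/256, 19/512, 39/1024, 157/4096 | 79/2048, 5/128, 3/64, 1/16, 1/8, 1/4, 1/2, 1 } => 315/8192

315/8192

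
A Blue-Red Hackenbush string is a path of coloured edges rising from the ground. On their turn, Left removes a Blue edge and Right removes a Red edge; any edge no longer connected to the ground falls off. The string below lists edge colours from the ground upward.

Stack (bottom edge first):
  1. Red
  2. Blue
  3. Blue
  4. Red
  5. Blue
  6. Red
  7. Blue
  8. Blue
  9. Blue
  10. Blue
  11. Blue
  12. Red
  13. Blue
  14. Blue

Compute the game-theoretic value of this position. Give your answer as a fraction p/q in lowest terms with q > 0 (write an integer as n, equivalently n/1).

edge 1 of 14 (Red): { none | 0 } = -1
edge 2 of 14 (Blue): { -1 | 0 } = -1/2
edge 3 of 14 (Blue): { -1 -1/2 | 0 } = -1/4
edge 4 of 14 (Red): { -1 -1/2 | -1/4 0 } = -3/8
edge 5 of 14 (Blue): { -1 -1/2 -3/8 | -1/4 0 } = -5/16
edge 6 of 14 (Red): { -1 -1/2 -3/8 | -5/16 -1/4 0 } = -11/32
edge 7 of 14 (Blue): { -1 -1/2 -3/8 -11/32 | -5/16 -1/4 0 } = -21/64
edge 8 of 14 (Blue): { -1 -1/2 -3/8 -11/32 -21/64 | -5/16 -1/4 0 } = -41/128
edge 9 of 14 (Blue): { -1 -1/2 -3/8 -11/32 -21/64 -41/128 | -5/16 -1/4 0 } = -81/256
edge 10 of 14 (Blue): { -1 -1/2 -3/8 -11/32 -21/64 -41/128 -81/256 | -5/16 -1/4 0 } = -161/512
edge 11 of 14 (Blue): { -1 -1/2 -3/8 -11/32 -21/64 -41/128 -81/256 -161/512 | -5/16 -1/4 0 } = -321/1024
edge 12 of 14 (Red): { -1 -1/2 -3/8 -11/32 -21/64 -41/128 -81/256 -161/512 | -321/1024 -5/16 -1/4 0 } = -643/2048
edge 13 of 14 (Blue): { -1 -1/2 -3/8 -11/32 -21/64 -41/128 -81/256 -161/512 -643/2048 | -321/1024 -5/16 -1/4 0 } = -1285/4096
edge 14 of 14 (Blue): { -1 -1/2 -3/8 -11/32 -21/64 -41/128 -81/256 -161/512 -643/2048 -1285/4096 | -321/1024 -5/16 -1/4 0 } = -2569/8192

-2569/8192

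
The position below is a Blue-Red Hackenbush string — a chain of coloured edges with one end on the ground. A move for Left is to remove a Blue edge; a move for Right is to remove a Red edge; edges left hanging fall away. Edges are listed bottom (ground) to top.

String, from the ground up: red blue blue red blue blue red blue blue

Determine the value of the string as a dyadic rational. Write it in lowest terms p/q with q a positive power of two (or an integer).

-73/256

1 of 9 · r · max L −∞ · min R 0 → -1
2 of 9 · rb · max L -1 · min R 0 → -1/2
3 of 9 · rbb · max L -1/2 · min R 0 → -1/4
4 of 9 · rbbr · max L -1/2 · min R -1/4 → -3/8
5 of 9 · rbbrb · max L -3/8 · min R -1/4 → -5/16
6 of 9 · rbbrbb · max L -5/16 · min R -1/4 → -9/32
7 of 9 · rbbrbbr · max L -5/16 · min R -9/32 → -19/64
8 of 9 · rbbrbbrb · max L -19/64 · min R -9/32 → -37/128
9 of 9 · rbbrbbrbb · max L -37/128 · min R -9/32 → -73/256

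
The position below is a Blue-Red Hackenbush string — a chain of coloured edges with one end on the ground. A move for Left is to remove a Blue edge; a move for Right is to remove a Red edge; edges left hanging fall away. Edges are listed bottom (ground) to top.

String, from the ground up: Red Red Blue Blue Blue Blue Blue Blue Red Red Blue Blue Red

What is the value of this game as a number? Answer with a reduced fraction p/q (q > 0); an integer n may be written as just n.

-2099/2048

edge 1 of 13 (Red): { ∅ | 0 } = -1
edge 2 of 13 (Red): { ∅ | -1,0 } = -2
edge 3 of 13 (Blue): { -2 | -1,0 } = -3/2
edge 4 of 13 (Blue): { -2,-3/2 | -1,0 } = -5/4
edge 5 of 13 (Blue): { -2,-3/2,-5/4 | -1,0 } = -9/8
edge 6 of 13 (Blue): { -2,-3/2,-5/4,-9/8 | -1,0 } = -17/16
edge 7 of 13 (Blue): { -2,-3/2,-5/4,-9/8,-17/16 | -1,0 } = -33/32
edge 8 of 13 (Blue): { -2,-3/2,-5/4,-9/8,-17/16,-33/32 | -1,0 } = -65/64
edge 9 of 13 (Red): { -2,-3/2,-5/4,-9/8,-17/16,-33/32 | -65/64,-1,0 } = -131/128
edge 10 of 13 (Red): { -2,-3/2,-5/4,-9/8,-17/16,-33/32 | -131/128,-65/64,-1,0 } = -263/256
edge 11 of 13 (Blue): { -2,-3/2,-5/4,-9/8,-17/16,-33/32,-263/256 | -131/128,-65/64,-1,0 } = -525/512
edge 12 of 13 (Blue): { -2,-3/2,-5/4,-9/8,-17/16,-33/32,-263/256,-525/512 | -131/128,-65/64,-1,0 } = -1049/1024
edge 13 of 13 (Red): { -2,-3/2,-5/4,-9/8,-17/16,-33/32,-263/256,-525/512 | -1049/1024,-131/128,-65/64,-1,0 } = -2099/2048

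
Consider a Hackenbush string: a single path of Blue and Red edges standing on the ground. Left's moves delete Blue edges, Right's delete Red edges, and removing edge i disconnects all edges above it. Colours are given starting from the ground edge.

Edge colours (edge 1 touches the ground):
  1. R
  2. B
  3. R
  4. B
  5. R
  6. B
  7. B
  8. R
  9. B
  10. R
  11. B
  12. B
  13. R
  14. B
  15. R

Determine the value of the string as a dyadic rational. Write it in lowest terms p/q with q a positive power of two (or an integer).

-10571/16384

val_1 [R]  L=[]  R=[0]  gives -1
val_2 [RB]  L=[-1]  R=[0]  gives -1/2
val_3 [RBR]  L=[-1]  R=[-1/2, 0]  gives -3/4
val_4 [RBRB]  L=[-1, -3/4]  R=[-1/2, 0]  gives -5/8
val_5 [RBRBR]  L=[-1, -3/4]  R=[-5/8, -1/2, 0]  gives -11/16
val_6 [RBRBRB]  L=[-1, -3/4, -11/16]  R=[-5/8, -1/2, 0]  gives -21/32
val_7 [RBRBRBB]  L=[-1, -3/4, -11/16, -21/32]  R=[-5/8, -1/2, 0]  gives -41/64
val_8 [RBRBRBBR]  L=[-1, -3/4, -11/16, -21/32]  R=[-41/64, -5/8, -1/2, 0]  gives -83/128
val_9 [RBRBRBBRB]  L=[-1, -3/4, -11/16, -21/32, -83/128]  R=[-41/64, -5/8, -1/2, 0]  gives -165/256
val_10 [RBRBRBBRBR]  L=[-1, -3/4, -11/16, -21/32, -83/128]  R=[-165/256, -41/64, -5/8, -1/2, 0]  gives -331/512
val_11 [RBRBRBBRBRB]  L=[-1, -3/4, -11/16, -21/32, -83/128, -331/512]  R=[-165/256, -41/64, -5/8, -1/2, 0]  gives -661/1024
val_12 [RBRBRBBRBRBB]  L=[-1, -3/4, -11/16, -21/32, -83/128, -331/512, -661/1024]  R=[-165/256, -41/64, -5/8, -1/2, 0]  gives -1321/2048
val_13 [RBRBRBBRBRBBR]  L=[-1, -3/4, -11/16, -21/32, -83/128, -331/512, -661/1024]  R=[-1321/2048, -165/256, -41/64, -5/8, -1/2, 0]  gives -2643/4096
val_14 [RBRBRBBRBRBBRB]  L=[-1, -3/4, -11/16, -21/32, -83/128, -331/512, -661/1024, -2643/4096]  R=[-1321/2048, -165/256, -41/64, -5/8, -1/2, 0]  gives -5285/8192
val_15 [RBRBRBBRBRBBRBR]  L=[-1, -3/4, -11/16, -21/32, -83/128, -331/512, -661/1024, -2643/4096]  R=[-5285/8192, -1321/2048, -165/256, -41/64, -5/8, -1/2, 0]  gives -10571/16384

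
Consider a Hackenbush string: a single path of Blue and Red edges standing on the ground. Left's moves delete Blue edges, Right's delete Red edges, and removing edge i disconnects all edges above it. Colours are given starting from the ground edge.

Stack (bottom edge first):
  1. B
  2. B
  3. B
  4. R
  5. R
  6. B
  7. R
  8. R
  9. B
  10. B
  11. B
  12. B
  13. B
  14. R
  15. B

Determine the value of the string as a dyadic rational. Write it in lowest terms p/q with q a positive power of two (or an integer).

9467/4096

B: Left { 0 }, Right {  } ⇒ simplest 1
BB: Left { 0; 1 }, Right {  } ⇒ simplest 2
BBB: Left { 0; 1; 2 }, Right {  } ⇒ simplest 3
BBBR: Left { 0; 1; 2 }, Right { 3 } ⇒ simplest 5/2
BBBRR: Left { 0; 1; 2 }, Right { 5/2; 3 } ⇒ simplest 9/4
BBBRRB: Left { 0; 1; 2; 9/4 }, Right { 5/2; 3 } ⇒ simplest 19/8
BBBRRBR: Left { 0; 1; 2; 9/4 }, Right { 19/8; 5/2; 3 } ⇒ simplest 37/16
BBBRRBRR: Left { 0; 1; 2; 9/4 }, Right { 37/16; 19/8; 5/2; 3 } ⇒ simplest 73/32
BBBRRBRRB: Left { 0; 1; 2; 9/4; 73/32 }, Right { 37/16; 19/8; 5/2; 3 } ⇒ simplest 147/64
BBBRRBRRBB: Left { 0; 1; 2; 9/4; 73/32; 147/64 }, Right { 37/16; 19/8; 5/2; 3 } ⇒ simplest 295/128
BBBRRBRRBBB: Left { 0; 1; 2; 9/4; 73/32; 147/64; 295/128 }, Right { 37/16; 19/8; 5/2; 3 } ⇒ simplest 591/256
BBBRRBRRBBBB: Left { 0; 1; 2; 9/4; 73/32; 147/64; 295/128; 591/256 }, Right { 37/16; 19/8; 5/2; 3 } ⇒ simplest 1183/512
BBBRRBRRBBBBB: Left { 0; 1; 2; 9/4; 73/32; 147/64; 295/128; 591/256; 1183/512 }, Right { 37/16; 19/8; 5/2; 3 } ⇒ simplest 2367/1024
BBBRRBRRBBBBBR: Left { 0; 1; 2; 9/4; 73/32; 147/64; 295/128; 591/256; 1183/512 }, Right { 2367/1024; 37/16; 19/8; 5/2; 3 } ⇒ simplest 4733/2048
BBBRRBRRBBBBBRB: Left { 0; 1; 2; 9/4; 73/32; 147/64; 295/128; 591/256; 1183/512; 4733/2048 }, Right { 2367/1024; 37/16; 19/8; 5/2; 3 } ⇒ simplest 9467/4096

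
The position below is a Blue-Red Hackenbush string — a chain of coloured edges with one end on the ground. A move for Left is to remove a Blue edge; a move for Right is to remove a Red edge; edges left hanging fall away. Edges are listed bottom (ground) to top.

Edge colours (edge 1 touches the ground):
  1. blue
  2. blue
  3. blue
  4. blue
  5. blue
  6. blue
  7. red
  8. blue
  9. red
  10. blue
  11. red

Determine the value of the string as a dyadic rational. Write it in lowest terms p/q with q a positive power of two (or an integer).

181/32

Prefix values for blue blue blue blue blue blue red blue red blue red via {L|R} + simplicity:
value(b) = { 0 | · } = 1
value(bb) = { 0 1 | · } = 2
value(bbb) = { 0 1 2 | · } = 3
value(bbbb) = { 0 1 2 3 | · } = 4
value(bbbbb) = { 0 1 2 3 4 | · } = 5
value(bbbbbb) = { 0 1 2 3 4 5 | · } = 6
value(bbbbbbr) = { 0 1 2 3 4 5 | 6 } = 11/2
value(bbbbbbrb) = { 0 1 2 3 4 5 11/2 | 6 } = 23/4
value(bbbbbbrbr) = { 0 1 2 3 4 5 11/2 | 23/4 6 } = 45/8
value(bbbbbbrbrb) = { 0 1 2 3 4 5 11/2 45/8 | 23/4 6 } = 91/16
value(bbbbbbrbrbr) = { 0 1 2 3 4 5 11/2 45/8 | 91/16 23/4 6 } = 181/32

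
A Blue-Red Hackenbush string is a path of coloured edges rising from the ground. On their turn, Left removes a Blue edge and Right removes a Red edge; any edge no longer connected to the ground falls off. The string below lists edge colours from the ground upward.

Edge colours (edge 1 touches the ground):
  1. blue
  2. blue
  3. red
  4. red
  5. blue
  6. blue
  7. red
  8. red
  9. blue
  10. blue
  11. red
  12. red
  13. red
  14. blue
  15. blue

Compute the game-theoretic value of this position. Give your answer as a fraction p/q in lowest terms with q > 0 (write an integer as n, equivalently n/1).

Recurse on prefixes of the 15-edge string blue blue red red blue blue red red blue blue red red red blue blue:
g(b) = { 0 | — } -> 1
g(bb) = { 0 1 | — } -> 2
g(bbr) = { 0 1 | 2 } -> 3/2
g(bbrr) = { 0 1 | 3/2 2 } -> 5/4
g(bbrrb) = { 0 1 5/4 | 3/2 2 } -> 11/8
g(bbrrbb) = { 0 1 5/4 11/8 | 3/2 2 } -> 23/16
g(bbrrbbr) = { 0 1 5/4 11/8 | 23/16 3/2 2 } -> 45/32
g(bbrrbbrr) = { 0 1 5/4 11/8 | 45/32 23/16 3/2 2 } -> 89/64
g(bbrrbbrrb) = { 0 1 5/4 11/8 89/64 | 45/32 23/16 3/2 2 } -> 179/128
g(bbrrbbrrbb) = { 0 1 5/4 11/8 89/64 179/128 | 45/32 23/16 3/2 2 } -> 359/256
g(bbrrbbrrbbr) = { 0 1 5/4 11/8 89/64 179/128 | 359/256 45/32 23/16 3/2 2 } -> 717/512
g(bbrrbbrrbbrr) = { 0 1 5/4 11/8 89/64 179/128 | 717/512 359/256 45/32 23/16 3/2 2 } -> 1433/1024
g(bbrrbbrrbbrrr) = { 0 1 5/4 11/8 89/64 179/128 | 1433/1024 717/512 359/256 45/32 23/16 3/2 2 } -> 2865/2048
g(bbrrbbrrbbrrrb) = { 0 1 5/4 11/8 89/64 179/128 2865/2048 | 1433/1024 717/512 359/256 45/32 23/16 3/2 2 } -> 5731/4096
g(bbrrbbrrbbrrrbb) = { 0 1 5/4 11/8 89/64 179/128 2865/2048 5731/4096 | 1433/1024 717/512 359/256 45/32 23/16 3/2 2 } -> 11463/8192

11463/8192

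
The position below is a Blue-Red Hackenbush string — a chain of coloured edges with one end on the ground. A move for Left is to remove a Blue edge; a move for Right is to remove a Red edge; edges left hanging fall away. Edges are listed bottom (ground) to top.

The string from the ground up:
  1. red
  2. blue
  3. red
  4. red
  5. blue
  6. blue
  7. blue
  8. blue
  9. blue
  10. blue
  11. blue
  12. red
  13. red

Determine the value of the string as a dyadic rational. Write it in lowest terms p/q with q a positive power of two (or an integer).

-3079/4096

Build G(s[:k]) for k = 1..13, string s = red blue red red blue blue blue blue blue blue blue red red.
r: Left {  }, Right { 0 } -> simplest -1
rb: Left { -1 }, Right { 0 } -> simplest -1/2
rbr: Left { -1 }, Right { -1/2 0 } -> simplest -3/4
rbrr: Left { -1 }, Right { -3/4 -1/2 0 } -> simplest -7/8
rbrrb: Left { -1 -7/8 }, Right { -3/4 -1/2 0 } -> simplest -13/16
rbrrbb: Left { -1 -7/8 -13/16 }, Right { -3/4 -1/2 0 } -> simplest -25/32
rbrrbbb: Left { -1 -7/8 -13/16 -25/32 }, Right { -3/4 -1/2 0 } -> simplest -49/64
rbrrbbbb: Left { -1 -7/8 -13/16 -25/32 -49/64 }, Right { -3/4 -1/2 0 } -> simplest -97/128
rbrrbbbbb: Left { -1 -7/8 -13/16 -25/32 -49/64 -97/128 }, Right { -3/4 -1/2 0 } -> simplest -193/256
rbrrbbbbbb: Left { -1 -7/8 -13/16 -25/32 -49/64 -97/128 -193/256 }, Right { -3/4 -1/2 0 } -> simplest -385/512
rbrrbbbbbbb: Left { -1 -7/8 -13/16 -25/32 -49/64 -97/128 -193/256 -385/512 }, Right { -3/4 -1/2 0 } -> simplest -769/1024
rbrrbbbbbbbr: Left { -1 -7/8 -13/16 -25/32 -49/64 -97/128 -193/256 -385/512 }, Right { -769/1024 -3/4 -1/2 0 } -> simplest -1539/2048
rbrrbbbbbbbrr: Left { -1 -7/8 -13/16 -25/32 -49/64 -97/128 -193/256 -385/512 }, Right { -1539/2048 -769/1024 -3/4 -1/2 0 } -> simplest -3079/4096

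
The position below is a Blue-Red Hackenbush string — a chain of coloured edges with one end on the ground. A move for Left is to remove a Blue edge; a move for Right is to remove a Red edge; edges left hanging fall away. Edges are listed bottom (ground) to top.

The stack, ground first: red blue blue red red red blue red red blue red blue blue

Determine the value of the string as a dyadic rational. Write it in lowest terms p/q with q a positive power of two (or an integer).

-1897/4096

1 of 13 · r · max L −∞ · min R 0 → -1
2 of 13 · rb · max L -1 · min R 0 → -1/2
3 of 13 · rbb · max L -1/2 · min R 0 → -1/4
4 of 13 · rbbr · max L -1/2 · min R -1/4 → -3/8
5 of 13 · rbbrr · max L -1/2 · min R -3/8 → -7/16
6 of 13 · rbbrrr · max L -1/2 · min R -7/16 → -15/32
7 of 13 · rbbrrrb · max L -15/32 · min R -7/16 → -29/64
8 of 13 · rbbrrrbr · max L -15/32 · min R -29/64 → -59/128
9 of 13 · rbbrrrbrr · max L -15/32 · min R -59/128 → -119/256
10 of 13 · rbbrrrbrrb · max L -119/256 · min R -59/128 → -237/512
11 of 13 · rbbrrrbrrbr · max L -119/256 · min R -237/512 → -475/1024
12 of 13 · rbbrrrbrrbrb · max L -475/1024 · min R -237/512 → -949/2048
13 of 13 · rbbrrrbrrbrbb · max L -949/2048 · min R -237/512 → -1897/4096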